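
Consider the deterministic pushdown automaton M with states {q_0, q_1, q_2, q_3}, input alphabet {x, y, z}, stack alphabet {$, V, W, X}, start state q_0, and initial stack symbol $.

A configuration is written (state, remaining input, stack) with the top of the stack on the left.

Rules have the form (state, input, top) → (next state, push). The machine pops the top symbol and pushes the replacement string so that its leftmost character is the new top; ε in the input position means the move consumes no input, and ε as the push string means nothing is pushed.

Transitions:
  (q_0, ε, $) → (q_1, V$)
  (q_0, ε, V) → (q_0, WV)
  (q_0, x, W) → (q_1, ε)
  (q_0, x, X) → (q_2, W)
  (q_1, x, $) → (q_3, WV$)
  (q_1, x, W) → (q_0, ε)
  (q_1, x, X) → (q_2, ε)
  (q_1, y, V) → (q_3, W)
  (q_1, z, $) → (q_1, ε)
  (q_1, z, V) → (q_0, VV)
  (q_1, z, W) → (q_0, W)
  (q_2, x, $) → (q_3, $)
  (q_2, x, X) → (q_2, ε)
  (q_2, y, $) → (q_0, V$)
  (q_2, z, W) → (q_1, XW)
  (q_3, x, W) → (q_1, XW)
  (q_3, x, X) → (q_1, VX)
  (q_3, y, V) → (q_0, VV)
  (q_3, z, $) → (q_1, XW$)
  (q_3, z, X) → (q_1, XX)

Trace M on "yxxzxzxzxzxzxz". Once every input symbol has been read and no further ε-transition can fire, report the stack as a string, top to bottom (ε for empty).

XW$

(q_0, yxxzxzxzxzxzxz, $) ⊢ (q_1, yxxzxzxzxzxzxz, V$) ⊢ (q_3, xxzxzxzxzxzxz, W$) ⊢ (q_1, xzxzxzxzxzxz, XW$) ⊢ (q_2, zxzxzxzxzxz, W$) ⊢ (q_1, xzxzxzxzxz, XW$) ⊢ (q_2, zxzxzxzxz, W$) ⊢ (q_1, xzxzxzxz, XW$) ⊢ (q_2, zxzxzxz, W$) ⊢ (q_1, xzxzxz, XW$) ⊢ (q_2, zxzxz, W$) ⊢ (q_1, xzxz, XW$) ⊢ (q_2, zxz, W$) ⊢ (q_1, xz, XW$) ⊢ (q_2, z, W$) ⊢ (q_1, ε, XW$)
All input consumed in state q_1 with stack XW$.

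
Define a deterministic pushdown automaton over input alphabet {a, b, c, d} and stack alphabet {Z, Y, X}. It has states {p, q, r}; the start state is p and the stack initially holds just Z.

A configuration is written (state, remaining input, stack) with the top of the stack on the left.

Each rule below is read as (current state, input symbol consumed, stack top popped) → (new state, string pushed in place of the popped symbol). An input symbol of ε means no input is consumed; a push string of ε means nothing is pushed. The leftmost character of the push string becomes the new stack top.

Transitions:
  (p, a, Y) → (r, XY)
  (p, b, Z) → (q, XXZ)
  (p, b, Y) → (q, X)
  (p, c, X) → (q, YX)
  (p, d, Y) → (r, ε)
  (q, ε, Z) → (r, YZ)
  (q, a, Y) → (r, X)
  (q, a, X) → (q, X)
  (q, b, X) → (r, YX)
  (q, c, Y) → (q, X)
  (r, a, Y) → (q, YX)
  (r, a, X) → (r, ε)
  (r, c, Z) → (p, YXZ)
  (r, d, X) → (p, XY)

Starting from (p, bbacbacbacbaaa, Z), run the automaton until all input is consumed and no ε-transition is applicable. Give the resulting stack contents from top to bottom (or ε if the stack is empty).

(p, bbacbacbacbaaa, Z)
  read b, top Z: go to q, push XXZ → (q, bacbacbacbaaa, XXZ)
  read b, top X: go to r, push YX → (r, acbacbacbaaa, YXXZ)
  read a, top Y: go to q, push YX → (q, cbacbacbaaa, YXXXZ)
  read c, top Y: go to q, push X → (q, bacbacbaaa, XXXXZ)
  read b, top X: go to r, push YX → (r, acbacbaaa, YXXXXZ)
  read a, top Y: go to q, push YX → (q, cbacbaaa, YXXXXXZ)
  read c, top Y: go to q, push X → (q, bacbaaa, XXXXXXZ)
  read b, top X: go to r, push YX → (r, acbaaa, YXXXXXXZ)
  read a, top Y: go to q, push YX → (q, cbaaa, YXXXXXXXZ)
  read c, top Y: go to q, push X → (q, baaa, XXXXXXXXZ)
  read b, top X: go to r, push YX → (r, aaa, YXXXXXXXXZ)
  read a, top Y: go to q, push YX → (q, aa, YXXXXXXXXXZ)
  read a, top Y: go to r, push X → (r, a, XXXXXXXXXXZ)
  read a, top X: go to r, push ε → (r, ε, XXXXXXXXXZ)
All input consumed in state r with stack XXXXXXXXXZ.

XXXXXXXXXZ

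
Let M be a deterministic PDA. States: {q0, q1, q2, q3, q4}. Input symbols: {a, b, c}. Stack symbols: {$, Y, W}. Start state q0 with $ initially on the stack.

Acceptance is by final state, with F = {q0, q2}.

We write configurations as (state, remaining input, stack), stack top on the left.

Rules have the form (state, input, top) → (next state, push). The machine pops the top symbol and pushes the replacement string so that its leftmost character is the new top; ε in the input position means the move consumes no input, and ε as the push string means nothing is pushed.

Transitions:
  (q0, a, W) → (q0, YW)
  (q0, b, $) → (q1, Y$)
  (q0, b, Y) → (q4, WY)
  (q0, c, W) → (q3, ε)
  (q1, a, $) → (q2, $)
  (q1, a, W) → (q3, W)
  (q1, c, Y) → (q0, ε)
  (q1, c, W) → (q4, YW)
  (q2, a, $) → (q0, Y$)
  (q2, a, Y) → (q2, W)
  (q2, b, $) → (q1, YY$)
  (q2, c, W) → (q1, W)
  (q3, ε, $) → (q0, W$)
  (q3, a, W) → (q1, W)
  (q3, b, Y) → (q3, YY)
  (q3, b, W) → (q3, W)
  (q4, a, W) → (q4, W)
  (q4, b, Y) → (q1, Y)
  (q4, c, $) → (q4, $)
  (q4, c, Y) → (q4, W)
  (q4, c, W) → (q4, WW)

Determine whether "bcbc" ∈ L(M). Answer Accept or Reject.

Accept

(q0, bcbc, $)
  read b, top $: go to q1, push Y$ → (q1, cbc, Y$)
  read c, top Y: go to q0, push ε → (q0, bc, $)
  read b, top $: go to q1, push Y$ → (q1, c, Y$)
  read c, top Y: go to q0, push ε → (q0, ε, $)
All input consumed; state q0 ∈ F.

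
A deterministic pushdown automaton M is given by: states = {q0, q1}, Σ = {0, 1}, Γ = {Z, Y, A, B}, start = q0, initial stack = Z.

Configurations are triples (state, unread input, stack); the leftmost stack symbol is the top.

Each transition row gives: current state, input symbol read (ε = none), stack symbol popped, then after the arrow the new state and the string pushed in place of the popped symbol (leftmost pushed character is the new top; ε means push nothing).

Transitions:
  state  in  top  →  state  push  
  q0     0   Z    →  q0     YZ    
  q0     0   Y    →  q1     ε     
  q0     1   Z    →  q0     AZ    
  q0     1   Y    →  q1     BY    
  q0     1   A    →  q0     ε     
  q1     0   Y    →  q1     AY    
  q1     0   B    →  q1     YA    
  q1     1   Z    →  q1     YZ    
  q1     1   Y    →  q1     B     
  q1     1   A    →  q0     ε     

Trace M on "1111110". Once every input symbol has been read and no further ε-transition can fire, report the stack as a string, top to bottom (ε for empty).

(q0, 1111110, Z)
  read 1, top Z: go to q0, push AZ → (q0, 111110, AZ)
  read 1, top A: go to q0, push ε → (q0, 11110, Z)
  read 1, top Z: go to q0, push AZ → (q0, 1110, AZ)
  read 1, top A: go to q0, push ε → (q0, 110, Z)
  read 1, top Z: go to q0, push AZ → (q0, 10, AZ)
  read 1, top A: go to q0, push ε → (q0, 0, Z)
  read 0, top Z: go to q0, push YZ → (q0, ε, YZ)
All input consumed in state q0 with stack YZ.

YZ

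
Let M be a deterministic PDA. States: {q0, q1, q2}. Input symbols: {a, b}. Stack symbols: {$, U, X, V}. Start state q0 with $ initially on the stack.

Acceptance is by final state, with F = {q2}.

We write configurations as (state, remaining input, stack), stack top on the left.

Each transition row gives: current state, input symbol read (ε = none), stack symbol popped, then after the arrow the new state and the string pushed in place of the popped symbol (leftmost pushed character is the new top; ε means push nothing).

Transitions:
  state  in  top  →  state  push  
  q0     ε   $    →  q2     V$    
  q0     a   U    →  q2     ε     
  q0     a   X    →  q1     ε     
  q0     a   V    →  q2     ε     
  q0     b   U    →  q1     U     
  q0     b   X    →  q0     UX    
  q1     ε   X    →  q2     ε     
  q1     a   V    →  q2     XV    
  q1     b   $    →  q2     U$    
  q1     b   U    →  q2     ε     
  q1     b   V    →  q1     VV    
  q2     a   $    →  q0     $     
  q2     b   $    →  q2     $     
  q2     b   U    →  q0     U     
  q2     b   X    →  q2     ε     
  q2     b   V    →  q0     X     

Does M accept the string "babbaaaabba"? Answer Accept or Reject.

Reject

(q0, babbaaaabba, $)
  ε-move, top $: go to q2, push V$ → (q2, babbaaaabba, V$)
  read b, top V: go to q0, push X → (q0, abbaaaabba, X$)
  read a, top X: go to q1, push ε → (q1, bbaaaabba, $)
  read b, top $: go to q2, push U$ → (q2, baaaabba, U$)
  read b, top U: go to q0, push U → (q0, aaaabba, U$)
  read a, top U: go to q2, push ε → (q2, aaabba, $)
  read a, top $: go to q0, push $ → (q0, aabba, $)
  ε-move, top $: go to q2, push V$ → (q2, aabba, V$)
No transition applies at (q2, aabba, V$); input not fully consumed.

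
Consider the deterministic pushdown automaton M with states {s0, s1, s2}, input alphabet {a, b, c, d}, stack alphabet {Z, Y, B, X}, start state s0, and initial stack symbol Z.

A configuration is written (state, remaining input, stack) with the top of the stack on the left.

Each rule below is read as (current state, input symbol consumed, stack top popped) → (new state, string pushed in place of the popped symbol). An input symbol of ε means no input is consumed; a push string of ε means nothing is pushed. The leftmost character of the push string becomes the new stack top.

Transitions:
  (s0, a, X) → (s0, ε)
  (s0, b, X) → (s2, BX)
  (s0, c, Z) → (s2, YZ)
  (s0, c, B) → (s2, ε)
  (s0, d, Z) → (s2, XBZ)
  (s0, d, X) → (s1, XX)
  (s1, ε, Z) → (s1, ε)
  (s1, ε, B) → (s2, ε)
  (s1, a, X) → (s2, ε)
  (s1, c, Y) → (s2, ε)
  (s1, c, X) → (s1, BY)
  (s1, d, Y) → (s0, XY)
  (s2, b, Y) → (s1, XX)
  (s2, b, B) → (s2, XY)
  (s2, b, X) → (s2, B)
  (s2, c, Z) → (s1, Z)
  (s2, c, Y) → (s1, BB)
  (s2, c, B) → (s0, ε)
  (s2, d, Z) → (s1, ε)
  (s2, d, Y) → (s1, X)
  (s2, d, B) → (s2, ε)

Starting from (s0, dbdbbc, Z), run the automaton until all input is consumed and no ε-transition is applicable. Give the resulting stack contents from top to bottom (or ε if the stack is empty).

(s0, dbdbbc, Z) ⊢ (s2, bdbbc, XBZ) ⊢ (s2, dbbc, BBZ) ⊢ (s2, bbc, BZ) ⊢ (s2, bc, XYZ) ⊢ (s2, c, BYZ) ⊢ (s0, ε, YZ)
All input consumed in state s0 with stack YZ.

YZ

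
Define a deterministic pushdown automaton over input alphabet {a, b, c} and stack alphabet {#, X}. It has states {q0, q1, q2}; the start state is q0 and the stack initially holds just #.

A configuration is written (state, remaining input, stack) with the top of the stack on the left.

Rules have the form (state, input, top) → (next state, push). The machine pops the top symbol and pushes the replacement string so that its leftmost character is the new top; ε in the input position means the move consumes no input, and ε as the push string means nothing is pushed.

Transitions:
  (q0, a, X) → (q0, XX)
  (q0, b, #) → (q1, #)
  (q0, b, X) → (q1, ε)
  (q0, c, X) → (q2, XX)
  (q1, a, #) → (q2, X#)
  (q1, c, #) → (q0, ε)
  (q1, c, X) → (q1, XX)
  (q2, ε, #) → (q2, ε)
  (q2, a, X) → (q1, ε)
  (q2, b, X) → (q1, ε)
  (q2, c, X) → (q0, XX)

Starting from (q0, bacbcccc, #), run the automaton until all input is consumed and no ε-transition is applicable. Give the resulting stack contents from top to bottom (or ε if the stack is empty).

(q0, bacbcccc, #)
  read b, top #: go to q1, push # → (q1, acbcccc, #)
  read a, top #: go to q2, push X# → (q2, cbcccc, X#)
  read c, top X: go to q0, push XX → (q0, bcccc, XX#)
  read b, top X: go to q1, push ε → (q1, cccc, X#)
  read c, top X: go to q1, push XX → (q1, ccc, XX#)
  read c, top X: go to q1, push XX → (q1, cc, XXX#)
  read c, top X: go to q1, push XX → (q1, c, XXXX#)
  read c, top X: go to q1, push XX → (q1, ε, XXXXX#)
All input consumed in state q1 with stack XXXXX#.

XXXXX#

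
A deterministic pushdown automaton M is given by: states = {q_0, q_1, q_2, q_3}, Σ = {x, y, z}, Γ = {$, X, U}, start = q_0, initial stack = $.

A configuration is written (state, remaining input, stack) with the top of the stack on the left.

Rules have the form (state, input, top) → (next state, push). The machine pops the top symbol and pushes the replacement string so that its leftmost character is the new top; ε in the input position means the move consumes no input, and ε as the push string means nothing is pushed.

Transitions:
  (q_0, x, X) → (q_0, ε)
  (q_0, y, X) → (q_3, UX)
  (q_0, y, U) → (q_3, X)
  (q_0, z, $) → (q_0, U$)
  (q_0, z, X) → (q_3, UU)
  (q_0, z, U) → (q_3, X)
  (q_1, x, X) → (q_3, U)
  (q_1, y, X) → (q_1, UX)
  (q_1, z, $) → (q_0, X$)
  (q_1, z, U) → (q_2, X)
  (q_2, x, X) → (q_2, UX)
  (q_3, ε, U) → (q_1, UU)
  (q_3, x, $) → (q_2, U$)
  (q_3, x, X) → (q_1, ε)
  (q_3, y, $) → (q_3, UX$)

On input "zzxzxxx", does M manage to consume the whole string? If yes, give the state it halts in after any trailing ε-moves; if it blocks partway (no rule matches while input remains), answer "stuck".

stuck

(q_0, zzxzxxx, $) ⊢ (q_0, zxzxxx, U$) ⊢ (q_3, xzxxx, X$) ⊢ (q_1, zxxx, $) ⊢ (q_0, xxx, X$) ⊢ (q_0, xx, $)
No transition for (q_0, x, top $); M blocks with input xx remaining.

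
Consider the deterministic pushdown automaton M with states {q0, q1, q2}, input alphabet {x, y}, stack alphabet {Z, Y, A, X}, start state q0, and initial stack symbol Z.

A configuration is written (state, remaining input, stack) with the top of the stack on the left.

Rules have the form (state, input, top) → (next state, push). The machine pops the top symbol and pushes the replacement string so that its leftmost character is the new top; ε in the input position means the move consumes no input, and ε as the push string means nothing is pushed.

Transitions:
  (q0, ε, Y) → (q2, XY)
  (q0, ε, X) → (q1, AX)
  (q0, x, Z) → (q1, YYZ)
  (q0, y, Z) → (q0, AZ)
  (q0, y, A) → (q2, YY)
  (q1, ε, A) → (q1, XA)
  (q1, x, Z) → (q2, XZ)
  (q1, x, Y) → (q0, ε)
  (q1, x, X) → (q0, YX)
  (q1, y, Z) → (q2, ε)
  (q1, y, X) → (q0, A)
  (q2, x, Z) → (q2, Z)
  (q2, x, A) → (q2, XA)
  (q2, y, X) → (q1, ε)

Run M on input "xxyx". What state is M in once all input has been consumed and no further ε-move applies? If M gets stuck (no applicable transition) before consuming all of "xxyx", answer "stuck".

q0

(q0, xxyx, Z) ⊢ (q1, xyx, YYZ) ⊢ (q0, yx, YZ) ⊢ (q2, yx, XYZ) ⊢ (q1, x, YZ) ⊢ (q0, ε, Z)
All input consumed; M is in state q0.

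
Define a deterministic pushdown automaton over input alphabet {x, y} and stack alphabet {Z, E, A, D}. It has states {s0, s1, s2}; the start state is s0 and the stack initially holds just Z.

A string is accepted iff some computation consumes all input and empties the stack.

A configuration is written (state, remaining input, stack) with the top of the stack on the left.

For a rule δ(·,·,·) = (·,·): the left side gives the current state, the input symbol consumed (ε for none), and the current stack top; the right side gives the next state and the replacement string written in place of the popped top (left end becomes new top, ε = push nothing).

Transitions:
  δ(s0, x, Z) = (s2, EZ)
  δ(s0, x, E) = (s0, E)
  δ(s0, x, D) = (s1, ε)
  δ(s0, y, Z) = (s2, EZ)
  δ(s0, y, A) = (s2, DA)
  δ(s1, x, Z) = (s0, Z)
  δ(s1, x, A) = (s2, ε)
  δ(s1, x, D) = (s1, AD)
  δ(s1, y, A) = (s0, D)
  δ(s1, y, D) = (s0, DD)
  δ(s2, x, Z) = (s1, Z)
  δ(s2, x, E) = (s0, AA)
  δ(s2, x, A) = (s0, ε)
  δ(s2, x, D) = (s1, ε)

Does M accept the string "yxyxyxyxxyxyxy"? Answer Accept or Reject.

Reject

(s0, yxyxyxyxxyxyxy, Z)
  read y, top Z: go to s2, push EZ → (s2, xyxyxyxxyxyxy, EZ)
  read x, top E: go to s0, push AA → (s0, yxyxyxxyxyxy, AAZ)
  read y, top A: go to s2, push DA → (s2, xyxyxxyxyxy, DAAZ)
  read x, top D: go to s1, push ε → (s1, yxyxxyxyxy, AAZ)
  read y, top A: go to s0, push D → (s0, xyxxyxyxy, DAZ)
  read x, top D: go to s1, push ε → (s1, yxxyxyxy, AZ)
  read y, top A: go to s0, push D → (s0, xxyxyxy, DZ)
  read x, top D: go to s1, push ε → (s1, xyxyxy, Z)
  read x, top Z: go to s0, push Z → (s0, yxyxy, Z)
  read y, top Z: go to s2, push EZ → (s2, xyxy, EZ)
  read x, top E: go to s0, push AA → (s0, yxy, AAZ)
  read y, top A: go to s2, push DA → (s2, xy, DAAZ)
  read x, top D: go to s1, push ε → (s1, y, AAZ)
  read y, top A: go to s0, push D → (s0, ε, DAZ)
All input consumed; stack is DAZ, not empty, and no further ε-move applies.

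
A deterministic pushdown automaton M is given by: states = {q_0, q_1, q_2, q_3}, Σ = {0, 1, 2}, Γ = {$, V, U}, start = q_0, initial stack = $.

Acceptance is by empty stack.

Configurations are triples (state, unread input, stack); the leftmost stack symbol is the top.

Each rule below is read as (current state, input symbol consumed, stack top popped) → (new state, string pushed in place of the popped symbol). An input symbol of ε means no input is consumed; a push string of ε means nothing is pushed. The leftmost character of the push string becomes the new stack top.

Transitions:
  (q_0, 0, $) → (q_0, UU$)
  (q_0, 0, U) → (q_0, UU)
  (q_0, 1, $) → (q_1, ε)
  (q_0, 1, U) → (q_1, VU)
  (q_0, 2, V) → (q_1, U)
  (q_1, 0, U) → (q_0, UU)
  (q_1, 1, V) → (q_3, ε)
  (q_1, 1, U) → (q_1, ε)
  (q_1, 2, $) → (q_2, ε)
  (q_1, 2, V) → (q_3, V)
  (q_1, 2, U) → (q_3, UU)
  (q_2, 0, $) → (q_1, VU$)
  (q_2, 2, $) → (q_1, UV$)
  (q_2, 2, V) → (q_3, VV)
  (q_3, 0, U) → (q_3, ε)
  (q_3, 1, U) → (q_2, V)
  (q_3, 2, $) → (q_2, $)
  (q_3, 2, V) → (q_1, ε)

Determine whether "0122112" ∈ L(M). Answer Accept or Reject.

Accept

(q_0, 0122112, $)
  read 0, top $: go to q_0, push UU$ → (q_0, 122112, UU$)
  read 1, top U: go to q_1, push VU → (q_1, 22112, VUU$)
  read 2, top V: go to q_3, push V → (q_3, 2112, VUU$)
  read 2, top V: go to q_1, push ε → (q_1, 112, UU$)
  read 1, top U: go to q_1, push ε → (q_1, 12, U$)
  read 1, top U: go to q_1, push ε → (q_1, 2, $)
  read 2, top $: go to q_2, push ε → (q_2, ε, ε)
All input consumed and the stack is empty.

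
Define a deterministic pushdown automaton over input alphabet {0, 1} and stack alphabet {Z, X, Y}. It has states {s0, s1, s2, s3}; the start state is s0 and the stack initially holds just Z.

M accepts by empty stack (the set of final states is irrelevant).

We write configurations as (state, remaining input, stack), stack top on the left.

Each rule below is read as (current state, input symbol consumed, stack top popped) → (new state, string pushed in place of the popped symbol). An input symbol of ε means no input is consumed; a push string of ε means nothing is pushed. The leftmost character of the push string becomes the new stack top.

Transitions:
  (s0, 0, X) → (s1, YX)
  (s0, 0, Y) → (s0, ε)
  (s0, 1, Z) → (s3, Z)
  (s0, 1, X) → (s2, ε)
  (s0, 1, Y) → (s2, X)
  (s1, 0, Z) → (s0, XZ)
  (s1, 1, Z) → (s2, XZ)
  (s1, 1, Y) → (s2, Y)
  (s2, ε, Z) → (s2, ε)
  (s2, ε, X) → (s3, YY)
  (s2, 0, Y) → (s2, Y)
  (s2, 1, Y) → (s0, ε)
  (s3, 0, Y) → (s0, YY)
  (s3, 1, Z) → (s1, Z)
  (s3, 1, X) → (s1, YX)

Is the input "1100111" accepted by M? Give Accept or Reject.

Accept

(s0, 1100111, Z)
  read 1, top Z: go to s3, push Z → (s3, 100111, Z)
  read 1, top Z: go to s1, push Z → (s1, 00111, Z)
  read 0, top Z: go to s0, push XZ → (s0, 0111, XZ)
  read 0, top X: go to s1, push YX → (s1, 111, YXZ)
  read 1, top Y: go to s2, push Y → (s2, 11, YXZ)
  read 1, top Y: go to s0, push ε → (s0, 1, XZ)
  read 1, top X: go to s2, push ε → (s2, ε, Z)
  ε-move, top Z: go to s2, push ε → (s2, ε, ε)
All input consumed and the stack is empty.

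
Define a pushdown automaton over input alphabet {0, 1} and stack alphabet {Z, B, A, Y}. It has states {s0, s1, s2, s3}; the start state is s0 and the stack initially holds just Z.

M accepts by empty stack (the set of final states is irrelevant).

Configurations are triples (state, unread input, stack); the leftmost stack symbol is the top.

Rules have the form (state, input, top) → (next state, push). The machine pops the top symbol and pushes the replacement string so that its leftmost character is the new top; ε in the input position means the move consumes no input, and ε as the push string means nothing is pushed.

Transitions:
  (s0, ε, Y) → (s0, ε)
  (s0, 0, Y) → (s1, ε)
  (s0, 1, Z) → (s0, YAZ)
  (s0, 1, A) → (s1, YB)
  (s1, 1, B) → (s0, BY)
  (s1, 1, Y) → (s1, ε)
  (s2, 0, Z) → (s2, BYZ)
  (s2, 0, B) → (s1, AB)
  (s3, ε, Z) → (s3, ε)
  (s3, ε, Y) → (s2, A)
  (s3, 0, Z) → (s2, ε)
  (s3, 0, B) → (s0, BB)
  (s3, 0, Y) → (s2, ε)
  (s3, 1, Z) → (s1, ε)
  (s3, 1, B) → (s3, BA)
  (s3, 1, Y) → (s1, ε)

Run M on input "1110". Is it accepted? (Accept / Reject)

No computation consumes all input and empties the stack.

Reject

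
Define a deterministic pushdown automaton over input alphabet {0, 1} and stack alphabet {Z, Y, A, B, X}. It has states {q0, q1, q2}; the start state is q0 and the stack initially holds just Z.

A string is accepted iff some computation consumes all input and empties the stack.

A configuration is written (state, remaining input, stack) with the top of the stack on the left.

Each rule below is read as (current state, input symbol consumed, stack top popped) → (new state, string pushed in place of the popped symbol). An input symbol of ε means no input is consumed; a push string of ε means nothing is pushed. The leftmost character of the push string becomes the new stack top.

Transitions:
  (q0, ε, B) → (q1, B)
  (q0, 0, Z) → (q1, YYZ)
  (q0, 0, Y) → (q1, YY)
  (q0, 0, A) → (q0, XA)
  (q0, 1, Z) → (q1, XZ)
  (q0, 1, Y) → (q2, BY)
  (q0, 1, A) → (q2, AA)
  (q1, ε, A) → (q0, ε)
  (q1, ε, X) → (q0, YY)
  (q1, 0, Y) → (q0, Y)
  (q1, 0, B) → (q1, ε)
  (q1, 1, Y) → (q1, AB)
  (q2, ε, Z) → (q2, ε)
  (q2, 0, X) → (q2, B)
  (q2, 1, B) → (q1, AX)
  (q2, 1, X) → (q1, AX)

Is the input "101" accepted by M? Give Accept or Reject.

Reject

(q0, 101, Z) ⊢ (q1, 01, XZ) ⊢ (q0, 01, YYZ) ⊢ (q1, 1, YYYZ) ⊢ (q1, ε, ABYYZ) ⊢ (q0, ε, BYYZ) ⊢ (q1, ε, BYYZ)
All input consumed; stack is BYYZ, not empty, and no further ε-move applies.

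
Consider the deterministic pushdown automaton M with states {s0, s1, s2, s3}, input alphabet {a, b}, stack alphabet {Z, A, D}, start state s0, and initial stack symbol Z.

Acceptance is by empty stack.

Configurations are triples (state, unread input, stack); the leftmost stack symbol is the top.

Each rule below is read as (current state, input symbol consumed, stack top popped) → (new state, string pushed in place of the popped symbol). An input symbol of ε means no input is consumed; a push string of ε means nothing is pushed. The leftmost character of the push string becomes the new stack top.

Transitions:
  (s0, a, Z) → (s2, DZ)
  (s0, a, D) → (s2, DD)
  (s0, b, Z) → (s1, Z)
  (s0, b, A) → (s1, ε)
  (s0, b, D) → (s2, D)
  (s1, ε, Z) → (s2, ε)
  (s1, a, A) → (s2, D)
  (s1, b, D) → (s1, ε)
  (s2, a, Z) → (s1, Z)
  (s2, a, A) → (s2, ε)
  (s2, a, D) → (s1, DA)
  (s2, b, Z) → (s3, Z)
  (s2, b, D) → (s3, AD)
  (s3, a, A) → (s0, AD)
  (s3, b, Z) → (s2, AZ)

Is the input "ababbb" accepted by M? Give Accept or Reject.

Accept

(s0, ababbb, Z) ⊢ (s2, babbb, DZ) ⊢ (s3, abbb, ADZ) ⊢ (s0, bbb, ADDZ) ⊢ (s1, bb, DDZ) ⊢ (s1, b, DZ) ⊢ (s1, ε, Z) ⊢ (s2, ε, ε)
All input consumed and the stack is empty.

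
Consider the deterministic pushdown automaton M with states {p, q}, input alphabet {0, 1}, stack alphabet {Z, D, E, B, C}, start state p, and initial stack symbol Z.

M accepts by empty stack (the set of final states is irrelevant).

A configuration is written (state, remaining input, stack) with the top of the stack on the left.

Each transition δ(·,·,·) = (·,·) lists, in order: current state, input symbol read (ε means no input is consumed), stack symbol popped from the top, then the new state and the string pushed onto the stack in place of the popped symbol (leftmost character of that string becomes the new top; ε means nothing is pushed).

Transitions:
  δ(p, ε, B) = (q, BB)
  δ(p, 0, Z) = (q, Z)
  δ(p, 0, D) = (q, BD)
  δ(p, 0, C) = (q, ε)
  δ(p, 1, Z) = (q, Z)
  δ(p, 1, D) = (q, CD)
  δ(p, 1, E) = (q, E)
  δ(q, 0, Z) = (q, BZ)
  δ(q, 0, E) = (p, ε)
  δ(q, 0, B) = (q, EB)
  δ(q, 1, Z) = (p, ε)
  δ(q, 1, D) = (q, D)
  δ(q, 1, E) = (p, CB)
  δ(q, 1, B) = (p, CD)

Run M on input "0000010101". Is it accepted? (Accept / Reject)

(p, 0000010101, Z) ⊢ (q, 000010101, Z) ⊢ (q, 00010101, BZ) ⊢ (q, 0010101, EBZ) ⊢ (p, 010101, BZ) ⊢ (q, 010101, BBZ) ⊢ (q, 10101, EBBZ) ⊢ (p, 0101, CBBBZ) ⊢ (q, 101, BBBZ) ⊢ (p, 01, CDBBZ) ⊢ (q, 1, DBBZ) ⊢ (q, ε, DBBZ)
All input consumed; stack is DBBZ, not empty, and no further ε-move applies.

Reject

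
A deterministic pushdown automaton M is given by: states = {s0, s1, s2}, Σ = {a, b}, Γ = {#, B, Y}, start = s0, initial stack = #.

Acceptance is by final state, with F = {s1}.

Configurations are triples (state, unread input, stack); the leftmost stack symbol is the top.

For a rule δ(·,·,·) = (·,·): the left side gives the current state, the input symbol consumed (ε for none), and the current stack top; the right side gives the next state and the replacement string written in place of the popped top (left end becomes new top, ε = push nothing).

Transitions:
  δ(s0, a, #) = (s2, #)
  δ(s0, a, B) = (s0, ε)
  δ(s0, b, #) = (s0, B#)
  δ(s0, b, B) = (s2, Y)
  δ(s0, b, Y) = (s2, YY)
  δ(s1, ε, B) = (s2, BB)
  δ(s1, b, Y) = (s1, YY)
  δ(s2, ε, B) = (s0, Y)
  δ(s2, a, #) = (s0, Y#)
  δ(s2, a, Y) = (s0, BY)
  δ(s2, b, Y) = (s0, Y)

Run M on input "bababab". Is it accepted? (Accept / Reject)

(s0, bababab, #) ⊢ (s0, ababab, B#) ⊢ (s0, babab, #) ⊢ (s0, abab, B#) ⊢ (s0, bab, #) ⊢ (s0, ab, B#) ⊢ (s0, b, #) ⊢ (s0, ε, B#)
All input consumed; state s0 ∉ F and no further ε-move applies.

Reject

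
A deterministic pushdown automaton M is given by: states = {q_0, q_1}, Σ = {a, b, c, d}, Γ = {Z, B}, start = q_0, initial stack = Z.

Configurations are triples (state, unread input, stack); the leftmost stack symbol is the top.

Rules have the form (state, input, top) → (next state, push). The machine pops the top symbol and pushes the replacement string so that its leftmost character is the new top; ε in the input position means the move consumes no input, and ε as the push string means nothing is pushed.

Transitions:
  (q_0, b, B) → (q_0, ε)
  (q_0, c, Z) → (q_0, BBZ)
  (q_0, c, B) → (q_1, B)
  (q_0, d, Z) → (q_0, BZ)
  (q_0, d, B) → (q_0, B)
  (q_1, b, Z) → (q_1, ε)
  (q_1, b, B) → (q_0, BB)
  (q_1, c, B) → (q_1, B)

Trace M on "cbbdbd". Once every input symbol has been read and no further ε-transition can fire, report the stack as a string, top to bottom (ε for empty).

BZ

(q_0, cbbdbd, Z)
  read c, top Z: go to q_0, push BBZ → (q_0, bbdbd, BBZ)
  read b, top B: go to q_0, push ε → (q_0, bdbd, BZ)
  read b, top B: go to q_0, push ε → (q_0, dbd, Z)
  read d, top Z: go to q_0, push BZ → (q_0, bd, BZ)
  read b, top B: go to q_0, push ε → (q_0, d, Z)
  read d, top Z: go to q_0, push BZ → (q_0, ε, BZ)
All input consumed in state q_0 with stack BZ.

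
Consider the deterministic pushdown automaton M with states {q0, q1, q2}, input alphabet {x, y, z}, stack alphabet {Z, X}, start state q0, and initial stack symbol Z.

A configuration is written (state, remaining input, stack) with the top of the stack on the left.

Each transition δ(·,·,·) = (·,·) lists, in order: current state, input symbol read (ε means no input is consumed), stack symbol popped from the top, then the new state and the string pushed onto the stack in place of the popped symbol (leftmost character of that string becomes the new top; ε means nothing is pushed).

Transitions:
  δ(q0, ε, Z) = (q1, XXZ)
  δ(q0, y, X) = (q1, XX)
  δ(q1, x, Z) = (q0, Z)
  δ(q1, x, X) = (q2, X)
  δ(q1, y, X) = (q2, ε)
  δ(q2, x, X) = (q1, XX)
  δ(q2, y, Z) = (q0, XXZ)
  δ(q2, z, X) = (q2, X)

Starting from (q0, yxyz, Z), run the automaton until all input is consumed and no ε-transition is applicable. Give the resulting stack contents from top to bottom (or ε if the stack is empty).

XZ

(q0, yxyz, Z) ⊢ (q1, yxyz, XXZ) ⊢ (q2, xyz, XZ) ⊢ (q1, yz, XXZ) ⊢ (q2, z, XZ) ⊢ (q2, ε, XZ)
All input consumed in state q2 with stack XZ.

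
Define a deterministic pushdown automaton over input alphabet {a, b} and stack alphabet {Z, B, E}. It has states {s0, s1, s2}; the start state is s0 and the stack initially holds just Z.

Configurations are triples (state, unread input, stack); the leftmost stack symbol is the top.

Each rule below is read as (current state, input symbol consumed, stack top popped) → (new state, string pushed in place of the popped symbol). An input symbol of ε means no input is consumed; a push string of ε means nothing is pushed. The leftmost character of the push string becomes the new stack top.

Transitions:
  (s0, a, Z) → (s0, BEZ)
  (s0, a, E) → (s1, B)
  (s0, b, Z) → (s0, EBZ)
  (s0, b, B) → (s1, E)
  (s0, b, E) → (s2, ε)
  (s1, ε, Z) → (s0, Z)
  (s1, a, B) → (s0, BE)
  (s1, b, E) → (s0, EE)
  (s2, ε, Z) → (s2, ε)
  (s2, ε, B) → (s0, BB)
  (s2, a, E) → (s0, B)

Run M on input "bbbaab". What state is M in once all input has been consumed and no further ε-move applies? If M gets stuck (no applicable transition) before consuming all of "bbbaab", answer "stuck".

(s0, bbbaab, Z) ⊢ (s0, bbaab, EBZ) ⊢ (s2, baab, BZ) ⊢ (s0, baab, BBZ) ⊢ (s1, aab, EBZ)
No transition for (s1, a, top E); M blocks with input aab remaining.

stuck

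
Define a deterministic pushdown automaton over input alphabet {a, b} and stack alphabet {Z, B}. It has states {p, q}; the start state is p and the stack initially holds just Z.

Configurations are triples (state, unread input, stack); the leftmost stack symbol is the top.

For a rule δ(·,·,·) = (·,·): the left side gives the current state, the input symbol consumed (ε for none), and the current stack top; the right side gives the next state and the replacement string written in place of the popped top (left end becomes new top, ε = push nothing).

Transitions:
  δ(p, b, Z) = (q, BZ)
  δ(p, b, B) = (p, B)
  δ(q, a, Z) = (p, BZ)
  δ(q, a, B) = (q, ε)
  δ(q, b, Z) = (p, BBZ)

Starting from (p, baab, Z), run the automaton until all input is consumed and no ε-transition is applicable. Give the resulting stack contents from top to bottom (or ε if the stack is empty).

(p, baab, Z)
  read b, top Z: go to q, push BZ → (q, aab, BZ)
  read a, top B: go to q, push ε → (q, ab, Z)
  read a, top Z: go to p, push BZ → (p, b, BZ)
  read b, top B: go to p, push B → (p, ε, BZ)
All input consumed in state p with stack BZ.

BZ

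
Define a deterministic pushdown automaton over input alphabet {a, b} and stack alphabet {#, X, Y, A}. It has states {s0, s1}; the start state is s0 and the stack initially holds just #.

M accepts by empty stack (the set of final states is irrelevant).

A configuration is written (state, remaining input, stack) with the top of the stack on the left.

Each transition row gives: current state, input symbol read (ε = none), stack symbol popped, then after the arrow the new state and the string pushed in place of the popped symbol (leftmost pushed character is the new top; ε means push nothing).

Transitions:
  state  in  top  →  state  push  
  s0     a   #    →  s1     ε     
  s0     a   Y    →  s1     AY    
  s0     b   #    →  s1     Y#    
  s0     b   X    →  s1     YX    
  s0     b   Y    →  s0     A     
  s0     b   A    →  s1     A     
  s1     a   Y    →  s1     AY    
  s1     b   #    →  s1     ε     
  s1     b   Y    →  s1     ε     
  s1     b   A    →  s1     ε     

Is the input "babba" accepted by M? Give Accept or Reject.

Reject

(s0, babba, #)
  read b, top #: go to s1, push Y# → (s1, abba, Y#)
  read a, top Y: go to s1, push AY → (s1, bba, AY#)
  read b, top A: go to s1, push ε → (s1, ba, Y#)
  read b, top Y: go to s1, push ε → (s1, a, #)
No transition applies at (s1, a, #); input not fully consumed.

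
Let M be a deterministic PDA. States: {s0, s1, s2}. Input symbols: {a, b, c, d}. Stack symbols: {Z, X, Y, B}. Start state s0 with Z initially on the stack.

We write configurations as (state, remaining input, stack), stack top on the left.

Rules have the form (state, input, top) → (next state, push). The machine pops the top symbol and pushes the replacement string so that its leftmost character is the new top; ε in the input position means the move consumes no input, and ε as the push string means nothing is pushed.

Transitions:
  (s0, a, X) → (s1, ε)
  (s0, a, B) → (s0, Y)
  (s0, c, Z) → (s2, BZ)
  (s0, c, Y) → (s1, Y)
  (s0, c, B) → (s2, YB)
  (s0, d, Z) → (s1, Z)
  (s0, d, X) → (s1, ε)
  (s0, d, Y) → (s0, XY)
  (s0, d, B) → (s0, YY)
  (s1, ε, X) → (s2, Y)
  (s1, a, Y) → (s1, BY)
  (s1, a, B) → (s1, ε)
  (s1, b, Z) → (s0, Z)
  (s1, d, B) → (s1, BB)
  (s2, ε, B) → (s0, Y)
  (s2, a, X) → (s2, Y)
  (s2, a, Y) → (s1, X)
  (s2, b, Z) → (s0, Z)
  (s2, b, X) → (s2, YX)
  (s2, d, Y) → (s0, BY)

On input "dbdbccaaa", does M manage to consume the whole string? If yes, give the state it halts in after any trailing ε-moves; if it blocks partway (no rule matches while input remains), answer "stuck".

s1

(s0, dbdbccaaa, Z)
  read d, top Z: go to s1, push Z → (s1, bdbccaaa, Z)
  read b, top Z: go to s0, push Z → (s0, dbccaaa, Z)
  read d, top Z: go to s1, push Z → (s1, bccaaa, Z)
  read b, top Z: go to s0, push Z → (s0, ccaaa, Z)
  read c, top Z: go to s2, push BZ → (s2, caaa, BZ)
  ε-move, top B: go to s0, push Y → (s0, caaa, YZ)
  read c, top Y: go to s1, push Y → (s1, aaa, YZ)
  read a, top Y: go to s1, push BY → (s1, aa, BYZ)
  read a, top B: go to s1, push ε → (s1, a, YZ)
  read a, top Y: go to s1, push BY → (s1, ε, BYZ)
All input consumed; M is in state s1.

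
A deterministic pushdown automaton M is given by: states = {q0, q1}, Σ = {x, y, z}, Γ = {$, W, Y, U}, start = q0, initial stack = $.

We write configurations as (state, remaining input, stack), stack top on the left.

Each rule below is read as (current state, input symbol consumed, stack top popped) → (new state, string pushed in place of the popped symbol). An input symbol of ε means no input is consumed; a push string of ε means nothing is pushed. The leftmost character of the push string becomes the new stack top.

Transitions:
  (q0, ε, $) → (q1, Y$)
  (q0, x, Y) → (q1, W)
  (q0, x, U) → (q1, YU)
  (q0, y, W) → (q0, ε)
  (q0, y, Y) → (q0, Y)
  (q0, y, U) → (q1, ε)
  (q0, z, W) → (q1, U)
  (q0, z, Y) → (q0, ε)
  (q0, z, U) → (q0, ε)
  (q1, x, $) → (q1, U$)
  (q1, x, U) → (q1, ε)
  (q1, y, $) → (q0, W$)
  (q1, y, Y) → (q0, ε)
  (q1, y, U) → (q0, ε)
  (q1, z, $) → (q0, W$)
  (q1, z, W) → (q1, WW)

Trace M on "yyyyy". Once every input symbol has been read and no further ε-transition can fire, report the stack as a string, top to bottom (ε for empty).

(q0, yyyyy, $)
  ε-move, top $: go to q1, push Y$ → (q1, yyyyy, Y$)
  read y, top Y: go to q0, push ε → (q0, yyyy, $)
  ε-move, top $: go to q1, push Y$ → (q1, yyyy, Y$)
  read y, top Y: go to q0, push ε → (q0, yyy, $)
  ε-move, top $: go to q1, push Y$ → (q1, yyy, Y$)
  read y, top Y: go to q0, push ε → (q0, yy, $)
  ε-move, top $: go to q1, push Y$ → (q1, yy, Y$)
  read y, top Y: go to q0, push ε → (q0, y, $)
  ε-move, top $: go to q1, push Y$ → (q1, y, Y$)
  read y, top Y: go to q0, push ε → (q0, ε, $)
  ε-move, top $: go to q1, push Y$ → (q1, ε, Y$)
All input consumed in state q1 with stack Y$.

Y$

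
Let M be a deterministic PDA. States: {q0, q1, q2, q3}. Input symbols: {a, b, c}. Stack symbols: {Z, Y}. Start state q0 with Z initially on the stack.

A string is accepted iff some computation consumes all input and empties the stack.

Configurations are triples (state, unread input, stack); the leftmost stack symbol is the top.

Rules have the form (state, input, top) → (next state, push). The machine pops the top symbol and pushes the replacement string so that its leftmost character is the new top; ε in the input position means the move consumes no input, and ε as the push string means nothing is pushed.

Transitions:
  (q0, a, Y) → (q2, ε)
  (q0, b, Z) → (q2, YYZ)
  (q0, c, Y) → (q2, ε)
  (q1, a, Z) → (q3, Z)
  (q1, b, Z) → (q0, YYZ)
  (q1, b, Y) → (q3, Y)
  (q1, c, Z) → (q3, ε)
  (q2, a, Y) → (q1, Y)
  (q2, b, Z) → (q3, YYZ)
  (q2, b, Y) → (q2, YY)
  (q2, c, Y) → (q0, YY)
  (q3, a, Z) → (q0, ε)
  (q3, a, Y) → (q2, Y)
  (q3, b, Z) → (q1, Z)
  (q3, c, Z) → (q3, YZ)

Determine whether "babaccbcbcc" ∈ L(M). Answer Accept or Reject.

(q0, babaccbcbcc, Z) ⊢ (q2, abaccbcbcc, YYZ) ⊢ (q1, baccbcbcc, YYZ) ⊢ (q3, accbcbcc, YYZ) ⊢ (q2, ccbcbcc, YYZ) ⊢ (q0, cbcbcc, YYYZ) ⊢ (q2, bcbcc, YYZ) ⊢ (q2, cbcc, YYYZ) ⊢ (q0, bcc, YYYYZ)
No transition applies at (q0, bcc, YYYYZ); input not fully consumed.

Reject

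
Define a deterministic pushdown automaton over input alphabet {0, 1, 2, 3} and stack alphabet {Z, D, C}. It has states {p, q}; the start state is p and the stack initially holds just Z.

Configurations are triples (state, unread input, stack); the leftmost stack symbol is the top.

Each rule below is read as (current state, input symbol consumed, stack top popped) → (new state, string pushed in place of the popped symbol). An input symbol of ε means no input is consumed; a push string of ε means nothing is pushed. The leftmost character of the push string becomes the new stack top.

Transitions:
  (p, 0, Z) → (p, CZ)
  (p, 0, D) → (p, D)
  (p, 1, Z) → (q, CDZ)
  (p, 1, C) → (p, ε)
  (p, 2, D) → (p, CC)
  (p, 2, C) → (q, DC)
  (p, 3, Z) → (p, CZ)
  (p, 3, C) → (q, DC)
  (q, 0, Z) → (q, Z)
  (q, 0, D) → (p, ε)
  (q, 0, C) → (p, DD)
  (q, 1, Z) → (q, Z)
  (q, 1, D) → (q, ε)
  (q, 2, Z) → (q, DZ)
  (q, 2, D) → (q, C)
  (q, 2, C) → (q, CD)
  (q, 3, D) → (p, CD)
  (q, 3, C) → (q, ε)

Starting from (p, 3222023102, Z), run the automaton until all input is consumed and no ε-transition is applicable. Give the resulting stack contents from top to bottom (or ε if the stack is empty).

(p, 3222023102, Z) ⊢ (p, 222023102, CZ) ⊢ (q, 22023102, DCZ) ⊢ (q, 2023102, CCZ) ⊢ (q, 023102, CDCZ) ⊢ (p, 23102, DDDCZ) ⊢ (p, 3102, CCDDCZ) ⊢ (q, 102, DCCDDCZ) ⊢ (q, 02, CCDDCZ) ⊢ (p, 2, DDCDDCZ) ⊢ (p, ε, CCDCDDCZ)
All input consumed in state p with stack CCDCDDCZ.

CCDCDDCZ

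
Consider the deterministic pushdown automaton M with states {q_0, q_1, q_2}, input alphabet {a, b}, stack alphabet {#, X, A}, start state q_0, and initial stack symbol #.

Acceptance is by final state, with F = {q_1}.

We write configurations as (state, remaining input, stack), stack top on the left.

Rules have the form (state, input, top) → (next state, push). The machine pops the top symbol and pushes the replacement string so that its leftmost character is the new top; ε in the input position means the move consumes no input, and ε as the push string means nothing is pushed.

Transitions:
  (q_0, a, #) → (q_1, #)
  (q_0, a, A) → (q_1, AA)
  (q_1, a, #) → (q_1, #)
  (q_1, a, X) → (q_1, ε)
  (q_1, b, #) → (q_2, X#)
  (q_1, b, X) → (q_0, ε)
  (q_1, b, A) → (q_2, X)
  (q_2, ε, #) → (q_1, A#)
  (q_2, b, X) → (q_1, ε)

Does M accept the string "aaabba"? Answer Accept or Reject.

Accept

(q_0, aaabba, #) ⊢ (q_1, aabba, #) ⊢ (q_1, abba, #) ⊢ (q_1, bba, #) ⊢ (q_2, ba, X#) ⊢ (q_1, a, #) ⊢ (q_1, ε, #)
All input consumed; state q_1 ∈ F.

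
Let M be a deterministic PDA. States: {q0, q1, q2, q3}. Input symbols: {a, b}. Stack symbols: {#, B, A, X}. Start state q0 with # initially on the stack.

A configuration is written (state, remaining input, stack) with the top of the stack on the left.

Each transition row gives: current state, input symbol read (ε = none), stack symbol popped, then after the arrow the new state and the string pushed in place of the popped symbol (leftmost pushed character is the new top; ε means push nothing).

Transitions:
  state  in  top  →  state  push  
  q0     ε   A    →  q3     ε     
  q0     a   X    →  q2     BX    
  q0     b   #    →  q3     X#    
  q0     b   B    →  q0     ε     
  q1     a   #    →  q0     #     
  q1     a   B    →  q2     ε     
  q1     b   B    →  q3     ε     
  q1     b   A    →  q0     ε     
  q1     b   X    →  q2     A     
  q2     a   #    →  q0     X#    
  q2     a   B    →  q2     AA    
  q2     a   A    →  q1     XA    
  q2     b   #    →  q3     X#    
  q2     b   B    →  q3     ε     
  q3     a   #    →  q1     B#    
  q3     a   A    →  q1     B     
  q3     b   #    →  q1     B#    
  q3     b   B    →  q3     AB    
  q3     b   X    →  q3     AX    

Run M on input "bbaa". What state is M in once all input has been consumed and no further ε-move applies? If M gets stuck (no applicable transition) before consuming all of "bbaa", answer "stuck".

(q0, bbaa, #)
  read b, top #: go to q3, push X# → (q3, baa, X#)
  read b, top X: go to q3, push AX → (q3, aa, AX#)
  read a, top A: go to q1, push B → (q1, a, BX#)
  read a, top B: go to q2, push ε → (q2, ε, X#)
All input consumed; M is in state q2.

q2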